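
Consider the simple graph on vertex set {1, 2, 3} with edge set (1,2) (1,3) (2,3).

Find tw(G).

A width-2 tree decomposition is:
Bags: B1 = {1, 2, 3}
Tree: (single bag)
A single bag containing all 3 vertices is trivially a valid decomposition of width 2. On the other hand G contains the 3-clique {1, 2, 3}. A clique must lie in a single bag of any decomposition, so no decomposition can have width below 2. Combining the bounds, tw(G) = 2.

2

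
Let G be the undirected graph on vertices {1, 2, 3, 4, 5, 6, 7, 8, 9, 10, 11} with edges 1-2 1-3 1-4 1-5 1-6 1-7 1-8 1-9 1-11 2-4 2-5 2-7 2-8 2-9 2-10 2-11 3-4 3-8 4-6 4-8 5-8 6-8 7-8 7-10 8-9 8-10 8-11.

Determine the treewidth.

A width-3 tree decomposition is:
Bags: B1 = {2, 7, 8, 10}  B2 = {1, 2, 7, 8}  B3 = {1, 2, 8, 11}  B4 = {1, 2, 4, 8}  B5 = {1, 4, 6, 8}  B6 = {1, 2, 8, 9}  B7 = {1, 3, 4, 8}  B8 = {1, 2, 5, 8}
Tree: B1–B2, B2–B3, B3–B4, B4–B5, B2–B6, B5–B7, B2–B8
Every bag has size at most 4, so the width is 4 − 1 = 3 and tw(G) ≤ 3. For the lower bound, the 4 vertices {1, 2, 4, 8} are pairwise adjacent, and any tree decomposition puts a clique entirely inside one bag — forcing width ≥ 3. The upper and lower bounds meet at 3, so that is the treewidth.

3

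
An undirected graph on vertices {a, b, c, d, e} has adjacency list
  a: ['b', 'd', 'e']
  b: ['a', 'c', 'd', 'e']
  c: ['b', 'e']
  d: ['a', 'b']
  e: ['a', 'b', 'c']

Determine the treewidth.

2

A width-2 tree decomposition is:
Bags: B1 = {b, c, e}  B2 = {a, b, e}  B3 = {a, b, d}
Tree: B1–B2, B2–B3
The largest bag has 3 vertices, giving width 2; this decomposition certifies tw(G) ≤ 2. On the other hand G contains the 3-clique {a, b, d}. A clique must lie in a single bag of any decomposition, so no decomposition can have width below 2. Therefore the treewidth is 2.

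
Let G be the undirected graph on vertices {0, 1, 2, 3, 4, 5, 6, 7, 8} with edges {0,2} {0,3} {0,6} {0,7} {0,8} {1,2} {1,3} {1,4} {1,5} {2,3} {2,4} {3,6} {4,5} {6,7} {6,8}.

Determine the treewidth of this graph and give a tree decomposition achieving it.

Each bag holds 3 vertices, so the decomposition has width 2, which upper-bounds the treewidth. For the lower bound, the 3 vertices {0, 2, 3} are pairwise adjacent, and any tree decomposition puts a clique entirely inside one bag — forcing width ≥ 2. Therefore the treewidth is 2.

Treewidth 2.
One optimal decomposition is:
Bags: B1 = {0, 2, 3}  B2 = {1, 2, 3}  B3 = {1, 2, 4}  B4 = {0, 3, 6}  B5 = {1, 4, 5}  B6 = {0, 6, 8}  B7 = {0, 6, 7}
Tree: B1–B2, B2–B3, B1–B4, B3–B5, B4–B6, B6–B7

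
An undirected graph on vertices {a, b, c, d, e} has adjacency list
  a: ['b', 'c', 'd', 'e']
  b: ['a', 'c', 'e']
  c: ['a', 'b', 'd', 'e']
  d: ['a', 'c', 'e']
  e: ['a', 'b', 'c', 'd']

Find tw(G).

3

A width-3 tree decomposition is:
Bags: B1 = {a, b, c, e}  B2 = {a, c, d, e}
Tree: B1–B2
Each bag holds 4 vertices, so the decomposition has width 3, which upper-bounds the treewidth. For the lower bound, the 4 vertices {a, c, d, e} are pairwise adjacent, and any tree decomposition puts a clique entirely inside one bag — forcing width ≥ 3. Combining the bounds, tw(G) = 3.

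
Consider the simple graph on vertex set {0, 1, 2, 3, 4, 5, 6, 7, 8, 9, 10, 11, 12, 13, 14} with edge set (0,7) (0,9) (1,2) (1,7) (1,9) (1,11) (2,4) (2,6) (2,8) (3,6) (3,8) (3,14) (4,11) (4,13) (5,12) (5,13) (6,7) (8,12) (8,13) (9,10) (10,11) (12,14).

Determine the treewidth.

A width-3 tree decomposition is:
Bags: B1 = {5, 12, 13, 14}  B2 = {8, 12, 13, 14}  B3 = {3, 8, 13, 14}  B4 = {3, 4, 8, 13}  B5 = {2, 3, 4, 8}  B6 = {2, 3, 4, 6}  B7 = {2, 4, 6, 11}  B8 = {1, 2, 6, 11}  B9 = {1, 6, 7, 11}  B10 = {1, 7, 10, 11}  B11 = {1, 7, 9, 10}  B12 = {0, 7, 9, 10}
Tree: B1–B2, B2–B3, B3–B4, B4–B5, B5–B6, B6–B7, B7–B8, B8–B9, B9–B10, B10–B11, B11–B12
Every bag has size at most 4, so the width is 4 − 1 = 3 and tw(G) ≤ 3. For the lower bound: the 4 vertex sets {5,12,14}, {13}, {8}, {2,3,4,6} are disjoint, each induces a connected subgraph, and every pair is joined by at least one edge of G. Contracting each set to a single vertex therefore yields K_{4} as a minor, and since treewidth is minor-monotone, tw(G) ≥ tw(K_{4}) = 3. Hence tw(G) = 3 exactly.

3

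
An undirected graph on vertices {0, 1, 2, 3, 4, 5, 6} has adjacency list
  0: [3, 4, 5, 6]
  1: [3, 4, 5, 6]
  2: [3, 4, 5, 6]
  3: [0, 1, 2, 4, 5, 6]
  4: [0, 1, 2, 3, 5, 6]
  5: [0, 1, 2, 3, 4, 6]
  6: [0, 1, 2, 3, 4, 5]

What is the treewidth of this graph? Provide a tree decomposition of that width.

Each bag holds 5 vertices, so the decomposition has width 4, which upper-bounds the treewidth. For the lower bound, the 5 vertices {0, 3, 4, 5, 6} are pairwise adjacent, and any tree decomposition puts a clique entirely inside one bag — forcing width ≥ 4. Combining the bounds, tw(G) = 4.

Treewidth 4.
One such decomposition:
Bags: B1 = {1, 3, 4, 5, 6}  B2 = {0, 3, 4, 5, 6}  B3 = {2, 3, 4, 5, 6}
Tree: B1–B2, B2–B3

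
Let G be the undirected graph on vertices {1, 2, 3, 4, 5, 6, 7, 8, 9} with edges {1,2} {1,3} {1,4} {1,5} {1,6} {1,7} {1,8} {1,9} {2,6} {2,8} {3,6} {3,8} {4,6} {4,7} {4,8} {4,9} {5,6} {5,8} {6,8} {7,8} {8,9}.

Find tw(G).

A width-3 tree decomposition is:
Bags: B1 = {1, 5, 6, 8}  B2 = {1, 4, 6, 8}  B3 = {1, 3, 6, 8}  B4 = {1, 4, 8, 9}  B5 = {1, 2, 6, 8}  B6 = {1, 4, 7, 8}
Tree: B1–B2, B2–B3, B2–B4, B1–B5, B4–B6
Each bag holds 4 vertices, so the decomposition has width 3, which upper-bounds the treewidth. Conversely, {1, 4, 8, 9} is a clique of size 4, and the vertices of any clique must share a bag in every tree decomposition; so some bag has ≥ 4 vertices and tw(G) ≥ 3. Hence tw(G) = 3 exactly.

3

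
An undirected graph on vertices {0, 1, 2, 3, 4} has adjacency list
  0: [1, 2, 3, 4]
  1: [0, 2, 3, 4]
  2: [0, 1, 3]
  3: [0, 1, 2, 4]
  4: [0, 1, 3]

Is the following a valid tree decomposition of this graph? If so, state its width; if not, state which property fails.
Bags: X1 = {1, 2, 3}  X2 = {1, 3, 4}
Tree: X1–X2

A tree decomposition must satisfy three properties: every vertex lies in some bag; for every edge, both endpoints lie together in some bag; and for every vertex, the bags containing it form a connected subtree. Here vertex 0 appears in no bag, so the decomposition is invalid.

No — vertex 0 appears in no bag.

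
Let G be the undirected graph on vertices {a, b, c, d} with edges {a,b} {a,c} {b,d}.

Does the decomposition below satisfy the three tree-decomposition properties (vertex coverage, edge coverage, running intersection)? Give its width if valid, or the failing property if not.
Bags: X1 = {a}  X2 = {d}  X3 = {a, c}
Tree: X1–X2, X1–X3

A tree decomposition must satisfy three properties: every vertex lies in some bag; for every edge, both endpoints lie together in some bag; and for every vertex, the bags containing it form a connected subtree. Here vertex b appears in no bag, so the decomposition is invalid.

No — vertex b appears in no bag.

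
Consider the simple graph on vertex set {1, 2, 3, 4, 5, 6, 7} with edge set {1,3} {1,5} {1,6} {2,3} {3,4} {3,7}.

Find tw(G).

A width-1 tree decomposition is:
Bags: B1 = {1, 3}  B2 = {1, 5}  B3 = {2, 3}  B4 = {3, 4}  B5 = {3, 7}  B6 = {1, 6}
Tree: B1–B2, B1–B3, B3–B4, B4–B5, B2–B6
Each bag holds 2 vertices, so the decomposition has width 1, which upper-bounds the treewidth. G has an edge, so its treewidth is at least 1. The upper and lower bounds meet at 1, so that is the treewidth.

1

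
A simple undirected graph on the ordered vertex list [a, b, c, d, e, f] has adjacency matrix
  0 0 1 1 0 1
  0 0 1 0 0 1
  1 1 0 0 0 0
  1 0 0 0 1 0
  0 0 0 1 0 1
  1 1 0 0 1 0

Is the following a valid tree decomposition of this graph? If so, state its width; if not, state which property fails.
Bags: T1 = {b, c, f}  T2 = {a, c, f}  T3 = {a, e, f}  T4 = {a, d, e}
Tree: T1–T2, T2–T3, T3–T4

Yes; width 2.

Checking the three conditions: (i) the bags cover all of {a, b, c, d, e, f}; (ii) for each edge, some bag contains both endpoints; (iii) the bags containing any fixed vertex form a subtree. All hold, so the decomposition is valid with width 3 − 1 = 2.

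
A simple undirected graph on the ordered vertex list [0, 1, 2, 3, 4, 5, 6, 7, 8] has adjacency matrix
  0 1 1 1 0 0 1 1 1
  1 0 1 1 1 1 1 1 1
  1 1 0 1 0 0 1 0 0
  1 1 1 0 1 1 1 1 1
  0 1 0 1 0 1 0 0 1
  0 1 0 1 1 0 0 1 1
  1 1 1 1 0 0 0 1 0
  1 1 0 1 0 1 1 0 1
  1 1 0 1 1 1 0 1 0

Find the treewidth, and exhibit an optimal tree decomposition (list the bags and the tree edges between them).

Treewidth 4.
One optimal decomposition is:
Bags: B1 = {1, 3, 5, 7, 8}  B2 = {0, 1, 3, 7, 8}  B3 = {1, 3, 4, 5, 8}  B4 = {0, 1, 3, 6, 7}  B5 = {0, 1, 2, 3, 6}
Tree: B1–B2, B1–B3, B2–B4, B4–B5

Every bag has size at most 5, so the width is 5 − 1 = 4 and tw(G) ≤ 4. On the other hand G contains the 5-clique {0, 1, 3, 7, 8}. A clique must lie in a single bag of any decomposition, so no decomposition can have width below 4. The upper and lower bounds meet at 4, so that is the treewidth.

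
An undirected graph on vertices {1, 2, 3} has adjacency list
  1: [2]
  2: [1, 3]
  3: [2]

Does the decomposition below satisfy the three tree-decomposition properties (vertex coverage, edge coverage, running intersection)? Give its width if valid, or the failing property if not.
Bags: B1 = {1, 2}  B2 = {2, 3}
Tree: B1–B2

Yes; width 1.

Every vertex of G appears in some bag (union = {1, 2, 3}); every edge is covered by a bag; and for each vertex v the set of bags containing v is connected in the bag tree. The decomposition is therefore valid. The largest bag has 2 vertices, so the width is 1.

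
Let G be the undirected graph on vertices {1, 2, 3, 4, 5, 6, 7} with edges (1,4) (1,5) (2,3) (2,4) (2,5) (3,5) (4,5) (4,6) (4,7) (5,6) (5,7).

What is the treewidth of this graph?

A width-2 tree decomposition is:
Bags: B1 = {2, 4, 5}  B2 = {4, 5, 7}  B3 = {1, 4, 5}  B4 = {4, 5, 6}  B5 = {2, 3, 5}
Tree: B1–B2, B2–B3, B3–B4, B1–B5
The largest bag has 3 vertices, giving width 2; this decomposition certifies tw(G) ≤ 2. Conversely, {2, 3, 5} is a clique of size 3, and the vertices of any clique must share a bag in every tree decomposition; so some bag has ≥ 3 vertices and tw(G) ≥ 2. Combining the bounds, tw(G) = 2.

2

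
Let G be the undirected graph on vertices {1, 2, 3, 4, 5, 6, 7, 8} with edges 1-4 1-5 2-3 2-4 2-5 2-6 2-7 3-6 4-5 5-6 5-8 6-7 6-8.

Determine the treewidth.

2

A width-2 tree decomposition is:
Bags: B1 = {2, 5, 6}  B2 = {2, 6, 7}  B3 = {2, 4, 5}  B4 = {2, 3, 6}  B5 = {5, 6, 8}  B6 = {1, 4, 5}
Tree: B1–B2, B1–B3, B1–B4, B1–B5, B3–B6
Every bag has size at most 3, so the width is 3 − 1 = 2 and tw(G) ≤ 2. Conversely, {5, 6, 8} is a clique of size 3, and the vertices of any clique must share a bag in every tree decomposition; so some bag has ≥ 3 vertices and tw(G) ≥ 2. Therefore the treewidth is 2.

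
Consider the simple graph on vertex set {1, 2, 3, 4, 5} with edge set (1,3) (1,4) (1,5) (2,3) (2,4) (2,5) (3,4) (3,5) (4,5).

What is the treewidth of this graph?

3

A width-3 tree decomposition is:
Bags: B1 = {1, 3, 4, 5}  B2 = {2, 3, 4, 5}
Tree: B1–B2
Every bag has size at most 4, so the width is 4 − 1 = 3 and tw(G) ≤ 3. On the other hand G contains the 4-clique {1, 3, 4, 5}. A clique must lie in a single bag of any decomposition, so no decomposition can have width below 3. Therefore the treewidth is 3.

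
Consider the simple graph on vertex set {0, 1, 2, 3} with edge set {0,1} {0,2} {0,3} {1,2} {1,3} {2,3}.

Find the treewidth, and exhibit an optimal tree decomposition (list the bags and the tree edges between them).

With just one bag of size 4, the width is 4 − 1 = 3, so tw(G) ≤ 3. On the other hand G contains the 4-clique {0, 1, 2, 3}. A clique must lie in a single bag of any decomposition, so no decomposition can have width below 3. Hence tw(G) = 3 exactly.

Treewidth 3.
One such decomposition:
Bags: B1 = {0, 1, 2, 3}
Tree: (single bag)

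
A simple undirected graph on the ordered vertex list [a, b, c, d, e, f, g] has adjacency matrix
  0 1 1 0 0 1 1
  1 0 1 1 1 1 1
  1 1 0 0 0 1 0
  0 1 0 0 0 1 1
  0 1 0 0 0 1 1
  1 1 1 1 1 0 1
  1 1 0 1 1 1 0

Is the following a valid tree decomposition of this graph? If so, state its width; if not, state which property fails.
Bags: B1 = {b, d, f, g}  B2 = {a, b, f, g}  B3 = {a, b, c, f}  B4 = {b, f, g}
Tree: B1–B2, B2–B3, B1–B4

No — vertex e appears in no bag.

A tree decomposition must satisfy three properties: every vertex lies in some bag; for every edge, both endpoints lie together in some bag; and for every vertex, the bags containing it form a connected subtree. Here vertex e appears in no bag, so the decomposition is invalid.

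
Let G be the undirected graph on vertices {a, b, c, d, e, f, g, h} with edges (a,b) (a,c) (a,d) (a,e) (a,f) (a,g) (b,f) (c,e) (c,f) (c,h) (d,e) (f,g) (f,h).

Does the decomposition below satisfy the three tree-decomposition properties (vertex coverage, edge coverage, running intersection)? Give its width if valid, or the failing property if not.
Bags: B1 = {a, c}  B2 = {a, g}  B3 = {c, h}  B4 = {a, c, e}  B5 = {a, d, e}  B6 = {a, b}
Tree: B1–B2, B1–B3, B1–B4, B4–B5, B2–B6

A tree decomposition must satisfy three properties: every vertex lies in some bag; for every edge, both endpoints lie together in some bag; and for every vertex, the bags containing it form a connected subtree. Here vertex f appears in no bag, so the decomposition is invalid.

No — vertex f appears in no bag.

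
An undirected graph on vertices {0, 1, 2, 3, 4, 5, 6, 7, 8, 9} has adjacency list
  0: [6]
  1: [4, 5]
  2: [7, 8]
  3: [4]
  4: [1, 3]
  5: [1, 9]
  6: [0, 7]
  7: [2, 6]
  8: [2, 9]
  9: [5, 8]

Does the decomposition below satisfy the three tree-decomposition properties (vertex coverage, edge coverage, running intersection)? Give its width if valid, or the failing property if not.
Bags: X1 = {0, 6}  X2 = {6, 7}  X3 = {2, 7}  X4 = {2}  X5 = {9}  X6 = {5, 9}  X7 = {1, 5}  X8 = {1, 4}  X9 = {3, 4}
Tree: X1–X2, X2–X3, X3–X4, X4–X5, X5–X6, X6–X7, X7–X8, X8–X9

No — vertex 8 appears in no bag.

A tree decomposition must satisfy three properties: every vertex lies in some bag; for every edge, both endpoints lie together in some bag; and for every vertex, the bags containing it form a connected subtree. Here vertex 8 appears in no bag, so the decomposition is invalid.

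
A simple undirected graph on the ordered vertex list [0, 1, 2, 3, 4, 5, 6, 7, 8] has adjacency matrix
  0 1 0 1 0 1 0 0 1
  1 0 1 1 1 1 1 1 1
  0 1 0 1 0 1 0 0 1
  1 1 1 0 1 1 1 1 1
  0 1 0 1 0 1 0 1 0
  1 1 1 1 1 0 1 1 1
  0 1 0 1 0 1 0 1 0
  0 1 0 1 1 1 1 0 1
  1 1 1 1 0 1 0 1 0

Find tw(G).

4

A width-4 tree decomposition is:
Bags: B1 = {1, 3, 5, 6, 7}  B2 = {1, 3, 5, 7, 8}  B3 = {1, 2, 3, 5, 8}  B4 = {0, 1, 3, 5, 8}  B5 = {1, 3, 4, 5, 7}
Tree: B1–B2, B2–B3, B2–B4, B1–B5
Each bag holds 5 vertices, so the decomposition has width 4, which upper-bounds the treewidth. Conversely, {0, 1, 3, 5, 8} is a clique of size 5, and the vertices of any clique must share a bag in every tree decomposition; so some bag has ≥ 5 vertices and tw(G) ≥ 4. The upper and lower bounds meet at 4, so that is the treewidth.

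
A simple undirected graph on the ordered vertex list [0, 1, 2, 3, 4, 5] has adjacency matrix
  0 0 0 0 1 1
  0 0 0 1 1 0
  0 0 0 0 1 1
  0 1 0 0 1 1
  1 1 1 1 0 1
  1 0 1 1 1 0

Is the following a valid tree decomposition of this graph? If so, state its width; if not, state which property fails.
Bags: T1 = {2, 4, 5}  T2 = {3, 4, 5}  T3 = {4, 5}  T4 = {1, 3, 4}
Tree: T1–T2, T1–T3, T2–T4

A tree decomposition must satisfy three properties: every vertex lies in some bag; for every edge, both endpoints lie together in some bag; and for every vertex, the bags containing it form a connected subtree. Here vertex 0 appears in no bag, so the decomposition is invalid.

No — vertex 0 appears in no bag.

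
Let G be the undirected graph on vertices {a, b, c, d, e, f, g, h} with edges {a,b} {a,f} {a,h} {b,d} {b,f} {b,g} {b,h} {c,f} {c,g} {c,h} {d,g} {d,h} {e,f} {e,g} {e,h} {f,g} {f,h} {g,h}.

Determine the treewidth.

3

A width-3 tree decomposition is:
Bags: B1 = {e, f, g, h}  B2 = {b, f, g, h}  B3 = {c, f, g, h}  B4 = {b, d, g, h}  B5 = {a, b, f, h}
Tree: B1–B2, B2–B3, B2–B4, B2–B5
The largest bag has 4 vertices, giving width 3; this decomposition certifies tw(G) ≤ 3. Conversely, {b, d, g, h} is a clique of size 4, and the vertices of any clique must share a bag in every tree decomposition; so some bag has ≥ 4 vertices and tw(G) ≥ 3. Hence tw(G) = 3 exactly.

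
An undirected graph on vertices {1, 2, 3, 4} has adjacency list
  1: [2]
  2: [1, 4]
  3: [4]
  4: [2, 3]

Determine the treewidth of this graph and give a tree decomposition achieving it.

Treewidth 1.
One optimal decomposition is:
Bags: B1 = {3, 4}  B2 = {2, 4}  B3 = {1, 2}
Tree: B1–B2, B2–B3

Each bag holds 2 vertices, so the decomposition has width 1, which upper-bounds the treewidth. Since G has at least one edge (e.g. 3–4), it is not an edgeless graph, so tw(G) ≥ 1. The upper and lower bounds meet at 1, so that is the treewidth.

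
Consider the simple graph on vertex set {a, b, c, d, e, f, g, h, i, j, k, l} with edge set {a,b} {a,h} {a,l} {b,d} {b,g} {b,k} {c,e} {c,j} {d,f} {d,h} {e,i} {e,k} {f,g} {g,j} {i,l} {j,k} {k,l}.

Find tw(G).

A width-3 tree decomposition is:
Bags: B1 = {c, e, i, l}  B2 = {c, e, k, l}  B3 = {c, j, k, l}  B4 = {a, j, k, l}  B5 = {a, b, j, k}  B6 = {a, b, g, j}  B7 = {a, b, g, h}  B8 = {b, d, g, h}  B9 = {d, f, g, h}
Tree: B1–B2, B2–B3, B3–B4, B4–B5, B5–B6, B6–B7, B7–B8, B8–B9
Each bag holds 4 vertices, so the decomposition has width 3, which upper-bounds the treewidth. For the lower bound: the 4 vertex sets {c,e,i}, {l}, {k}, {a,b,g,j} are disjoint, each induces a connected subgraph, and every pair is joined by at least one edge of G. Contracting each set to a single vertex therefore yields K_{4} as a minor, and since treewidth is minor-monotone, tw(G) ≥ tw(K_{4}) = 3. Hence tw(G) = 3 exactly.

3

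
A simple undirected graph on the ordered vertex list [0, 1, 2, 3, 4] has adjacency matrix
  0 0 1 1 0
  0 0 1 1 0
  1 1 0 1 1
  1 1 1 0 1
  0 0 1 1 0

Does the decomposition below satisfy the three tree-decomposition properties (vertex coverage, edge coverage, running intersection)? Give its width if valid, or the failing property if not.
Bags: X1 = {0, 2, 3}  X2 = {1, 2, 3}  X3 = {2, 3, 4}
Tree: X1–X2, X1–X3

Checking the three conditions: (i) the bags cover all of {0, 1, 2, 3, 4}; (ii) for each edge, some bag contains both endpoints; (iii) the bags containing any fixed vertex form a subtree. All hold, so the decomposition is valid with width 3 − 1 = 2.

Yes; width 2.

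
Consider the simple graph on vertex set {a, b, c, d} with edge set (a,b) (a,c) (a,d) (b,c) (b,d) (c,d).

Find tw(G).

3

A width-3 tree decomposition is:
Bags: B1 = {a, b, c, d}
Tree: (single bag)
With just one bag of size 4, the width is 4 − 1 = 3, so tw(G) ≤ 3. On the other hand G contains the 4-clique {a, b, c, d}. A clique must lie in a single bag of any decomposition, so no decomposition can have width below 3. Combining the bounds, tw(G) = 3.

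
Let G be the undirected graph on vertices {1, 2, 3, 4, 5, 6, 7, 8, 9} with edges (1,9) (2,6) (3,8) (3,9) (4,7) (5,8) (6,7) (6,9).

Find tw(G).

A width-1 tree decomposition is:
Bags: B1 = {1, 9}  B2 = {3, 9}  B3 = {6, 9}  B4 = {6, 7}  B5 = {3, 8}  B6 = {5, 8}  B7 = {4, 7}  B8 = {2, 6}
Tree: B1–B2, B2–B3, B3–B4, B2–B5, B5–B6, B4–B7, B4–B8
Each bag holds 2 vertices, so the decomposition has width 1, which upper-bounds the treewidth. Any graph with an edge has treewidth ≥ 1, and G has the edge 1–9. Combining the bounds, tw(G) = 1.

1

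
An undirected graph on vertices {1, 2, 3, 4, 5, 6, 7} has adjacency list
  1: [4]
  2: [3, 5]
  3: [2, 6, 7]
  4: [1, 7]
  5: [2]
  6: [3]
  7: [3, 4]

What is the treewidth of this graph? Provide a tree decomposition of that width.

Every bag has size at most 2, so the width is 2 − 1 = 1 and tw(G) ≤ 1. Since G has at least one edge (e.g. 4–7), it is not an edgeless graph, so tw(G) ≥ 1. The upper and lower bounds meet at 1, so that is the treewidth.

Treewidth 1.
One such decomposition:
Bags: B1 = {4, 7}  B2 = {3, 7}  B3 = {3, 6}  B4 = {2, 3}  B5 = {1, 4}  B6 = {2, 5}
Tree: B1–B2, B2–B3, B3–B4, B1–B5, B4–B6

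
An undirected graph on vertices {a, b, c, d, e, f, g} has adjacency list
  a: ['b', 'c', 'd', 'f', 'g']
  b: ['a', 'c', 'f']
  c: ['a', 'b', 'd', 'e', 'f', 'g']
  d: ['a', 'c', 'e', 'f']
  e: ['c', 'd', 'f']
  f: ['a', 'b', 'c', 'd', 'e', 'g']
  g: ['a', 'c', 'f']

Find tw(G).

3

A width-3 tree decomposition is:
Bags: B1 = {a, c, f, g}  B2 = {a, c, d, f}  B3 = {a, b, c, f}  B4 = {c, d, e, f}
Tree: B1–B2, B1–B3, B2–B4
The largest bag has 4 vertices, giving width 3; this decomposition certifies tw(G) ≤ 3. For the lower bound, the 4 vertices {c, d, e, f} are pairwise adjacent, and any tree decomposition puts a clique entirely inside one bag — forcing width ≥ 3. Hence tw(G) = 3 exactly.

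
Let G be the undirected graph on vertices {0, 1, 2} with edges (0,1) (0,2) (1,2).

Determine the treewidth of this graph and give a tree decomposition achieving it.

Treewidth 2.
Bags: B1 = {0, 1, 2}
Tree: (single bag)

With just one bag of size 3, the width is 3 − 1 = 2, so tw(G) ≤ 2. Conversely, {0, 1, 2} is a clique of size 3, and the vertices of any clique must share a bag in every tree decomposition; so some bag has ≥ 3 vertices and tw(G) ≥ 2. Hence tw(G) = 2 exactly.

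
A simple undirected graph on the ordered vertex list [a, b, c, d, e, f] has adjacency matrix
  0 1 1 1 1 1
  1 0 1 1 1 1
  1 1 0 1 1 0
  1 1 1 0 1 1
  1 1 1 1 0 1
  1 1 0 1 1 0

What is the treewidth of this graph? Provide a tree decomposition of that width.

Treewidth 4.
One optimal decomposition is:
Bags: B1 = {a, b, c, d, e}  B2 = {a, b, d, e, f}
Tree: B1–B2

The largest bag has 5 vertices, giving width 4; this decomposition certifies tw(G) ≤ 4. Conversely, {a, b, c, d, e} is a clique of size 5, and the vertices of any clique must share a bag in every tree decomposition; so some bag has ≥ 5 vertices and tw(G) ≥ 4. Hence tw(G) = 4 exactly.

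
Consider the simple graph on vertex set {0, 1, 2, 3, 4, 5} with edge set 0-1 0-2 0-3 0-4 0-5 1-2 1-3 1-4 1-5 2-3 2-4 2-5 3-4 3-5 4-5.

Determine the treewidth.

5

A width-5 tree decomposition is:
Bags: B1 = {0, 1, 2, 3, 4, 5}
Tree: (single bag)
A single bag containing all 6 vertices is trivially a valid decomposition of width 5. On the other hand G contains the 6-clique {0, 1, 2, 3, 4, 5}. A clique must lie in a single bag of any decomposition, so no decomposition can have width below 5. Therefore the treewidth is 5.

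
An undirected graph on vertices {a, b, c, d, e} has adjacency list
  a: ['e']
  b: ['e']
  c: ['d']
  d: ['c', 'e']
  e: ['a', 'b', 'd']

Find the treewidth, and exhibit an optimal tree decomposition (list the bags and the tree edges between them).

Treewidth 1.
One optimal decomposition is:
Bags: B1 = {b, e}  B2 = {d, e}  B3 = {c, d}  B4 = {a, e}
Tree: B1–B2, B2–B3, B1–B4

The largest bag has 2 vertices, giving width 1; this decomposition certifies tw(G) ≤ 1. Any graph with an edge has treewidth ≥ 1, and G has the edge b–e. Hence tw(G) = 1 exactly.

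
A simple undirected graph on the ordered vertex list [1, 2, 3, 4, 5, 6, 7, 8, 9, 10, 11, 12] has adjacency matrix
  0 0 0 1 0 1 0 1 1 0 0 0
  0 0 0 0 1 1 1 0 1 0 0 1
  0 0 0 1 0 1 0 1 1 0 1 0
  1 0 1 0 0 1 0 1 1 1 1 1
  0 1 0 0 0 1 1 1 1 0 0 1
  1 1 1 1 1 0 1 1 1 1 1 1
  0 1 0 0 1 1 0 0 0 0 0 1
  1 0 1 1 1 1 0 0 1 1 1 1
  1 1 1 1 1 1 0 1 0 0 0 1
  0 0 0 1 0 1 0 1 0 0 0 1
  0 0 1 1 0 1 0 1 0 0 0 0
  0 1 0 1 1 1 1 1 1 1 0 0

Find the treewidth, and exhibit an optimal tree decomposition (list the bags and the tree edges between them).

Each bag holds 5 vertices, so the decomposition has width 4, which upper-bounds the treewidth. Conversely, {1, 4, 6, 8, 9} is a clique of size 5, and the vertices of any clique must share a bag in every tree decomposition; so some bag has ≥ 5 vertices and tw(G) ≥ 4. Hence tw(G) = 4 exactly.

Treewidth 4.
Bags: B1 = {5, 6, 8, 9, 12}  B2 = {4, 6, 8, 9, 12}  B3 = {2, 5, 6, 9, 12}  B4 = {2, 5, 6, 7, 12}  B5 = {3, 4, 6, 8, 9}  B6 = {3, 4, 6, 8, 11}  B7 = {1, 4, 6, 8, 9}  B8 = {4, 6, 8, 10, 12}
Tree: B1–B2, B1–B3, B3–B4, B2–B5, B5–B6, B5–B7, B2–B8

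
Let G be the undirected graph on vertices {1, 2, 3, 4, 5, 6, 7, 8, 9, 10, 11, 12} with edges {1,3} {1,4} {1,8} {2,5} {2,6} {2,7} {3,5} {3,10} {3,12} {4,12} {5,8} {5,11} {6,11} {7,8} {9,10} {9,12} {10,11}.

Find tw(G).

3

A width-3 tree decomposition is:
Bags: B1 = {2, 6, 7, 11}  B2 = {2, 5, 7, 11}  B3 = {5, 7, 8, 11}  B4 = {5, 8, 10, 11}  B5 = {3, 5, 8, 10}  B6 = {1, 3, 8, 10}  B7 = {1, 3, 9, 10}  B8 = {1, 3, 9, 12}  B9 = {1, 4, 9, 12}
Tree: B1–B2, B2–B3, B3–B4, B4–B5, B5–B6, B6–B7, B7–B8, B8–B9
Each bag holds 4 vertices, so the decomposition has width 3, which upper-bounds the treewidth. For the lower bound: the 4 vertex sets {2,6,7}, {11}, {5}, {1,3,8,10} are disjoint, each induces a connected subgraph, and every pair is joined by at least one edge of G. Contracting each set to a single vertex therefore yields K_{4} as a minor, and since treewidth is minor-monotone, tw(G) ≥ tw(K_{4}) = 3. Combining the bounds, tw(G) = 3.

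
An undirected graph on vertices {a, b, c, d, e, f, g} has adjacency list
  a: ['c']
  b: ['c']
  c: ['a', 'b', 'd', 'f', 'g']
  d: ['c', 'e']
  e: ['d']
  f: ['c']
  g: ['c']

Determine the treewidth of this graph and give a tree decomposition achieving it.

Treewidth 1.
One optimal decomposition is:
Bags: B1 = {a, c}  B2 = {b, c}  B3 = {c, g}  B4 = {c, d}  B5 = {d, e}  B6 = {c, f}
Tree: B1–B2, B1–B3, B1–B4, B4–B5, B2–B6

Each bag holds 2 vertices, so the decomposition has width 1, which upper-bounds the treewidth. G has an edge, so its treewidth is at least 1. Combining the bounds, tw(G) = 1.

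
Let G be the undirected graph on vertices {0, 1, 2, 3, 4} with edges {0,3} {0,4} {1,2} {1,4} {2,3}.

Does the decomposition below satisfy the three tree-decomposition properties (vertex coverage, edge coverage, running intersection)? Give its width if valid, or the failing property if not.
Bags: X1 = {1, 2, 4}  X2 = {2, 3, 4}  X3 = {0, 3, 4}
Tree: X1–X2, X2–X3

Checking the three conditions: (i) the bags cover all of {0, 1, 2, 3, 4}; (ii) for each edge, some bag contains both endpoints; (iii) the bags containing any fixed vertex form a subtree. All hold, so the decomposition is valid with width 3 − 1 = 2.

Yes; width 2.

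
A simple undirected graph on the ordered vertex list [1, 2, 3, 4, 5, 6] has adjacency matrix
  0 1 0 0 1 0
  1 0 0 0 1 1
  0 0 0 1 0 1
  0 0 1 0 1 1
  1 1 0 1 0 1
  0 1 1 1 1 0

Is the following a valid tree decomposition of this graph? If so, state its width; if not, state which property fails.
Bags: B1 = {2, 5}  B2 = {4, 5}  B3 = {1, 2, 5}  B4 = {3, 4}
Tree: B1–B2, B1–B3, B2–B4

A tree decomposition must satisfy three properties: every vertex lies in some bag; for every edge, both endpoints lie together in some bag; and for every vertex, the bags containing it form a connected subtree. Here vertex 6 appears in no bag, so the decomposition is invalid.

No — vertex 6 appears in no bag.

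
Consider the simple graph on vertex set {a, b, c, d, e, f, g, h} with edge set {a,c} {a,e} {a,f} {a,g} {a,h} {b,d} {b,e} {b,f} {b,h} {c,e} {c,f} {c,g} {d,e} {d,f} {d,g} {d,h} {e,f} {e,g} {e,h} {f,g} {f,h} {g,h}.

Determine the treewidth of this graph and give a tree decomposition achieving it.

Every bag has size at most 5, so the width is 5 − 1 = 4 and tw(G) ≤ 4. On the other hand G contains the 5-clique {d, e, f, g, h}. A clique must lie in a single bag of any decomposition, so no decomposition can have width below 4. Therefore the treewidth is 4.

Treewidth 4.
One optimal decomposition is:
Bags: B1 = {a, e, f, g, h}  B2 = {d, e, f, g, h}  B3 = {b, d, e, f, h}  B4 = {a, c, e, f, g}
Tree: B1–B2, B2–B3, B1–B4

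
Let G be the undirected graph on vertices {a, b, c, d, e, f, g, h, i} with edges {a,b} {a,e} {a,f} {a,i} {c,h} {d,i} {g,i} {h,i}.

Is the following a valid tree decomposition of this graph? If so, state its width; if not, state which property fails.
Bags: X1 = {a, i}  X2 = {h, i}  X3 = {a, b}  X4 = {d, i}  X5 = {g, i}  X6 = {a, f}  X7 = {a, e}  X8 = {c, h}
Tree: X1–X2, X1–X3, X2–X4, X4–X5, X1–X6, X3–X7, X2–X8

Every vertex of G appears in some bag (union = {a, b, c, d, e, f, g, h, i}); every edge is covered by a bag; and for each vertex v the set of bags containing v is connected in the bag tree. The decomposition is therefore valid. The largest bag has 2 vertices, so the width is 1.

Yes; width 1.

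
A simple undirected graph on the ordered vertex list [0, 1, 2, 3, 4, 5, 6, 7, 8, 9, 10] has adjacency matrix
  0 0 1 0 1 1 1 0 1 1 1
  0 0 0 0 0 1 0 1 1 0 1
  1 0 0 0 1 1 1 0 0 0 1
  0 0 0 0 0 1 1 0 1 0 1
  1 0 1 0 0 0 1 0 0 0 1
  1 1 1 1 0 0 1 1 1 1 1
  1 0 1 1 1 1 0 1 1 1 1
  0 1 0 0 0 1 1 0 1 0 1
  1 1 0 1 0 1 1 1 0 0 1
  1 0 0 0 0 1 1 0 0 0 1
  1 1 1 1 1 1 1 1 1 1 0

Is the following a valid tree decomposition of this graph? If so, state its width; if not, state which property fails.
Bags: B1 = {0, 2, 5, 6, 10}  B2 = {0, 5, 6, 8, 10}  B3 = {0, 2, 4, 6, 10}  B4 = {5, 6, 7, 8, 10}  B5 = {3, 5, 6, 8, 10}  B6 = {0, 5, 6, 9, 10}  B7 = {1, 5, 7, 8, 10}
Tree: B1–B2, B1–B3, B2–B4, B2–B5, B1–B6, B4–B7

Checking the three conditions: (i) the bags cover all of {0, 1, 2, 3, 4, 5, 6, 7, 8, 9, 10}; (ii) for each edge, some bag contains both endpoints; (iii) the bags containing any fixed vertex form a subtree. All hold, so the decomposition is valid with width 5 − 1 = 4.

Yes; width 4.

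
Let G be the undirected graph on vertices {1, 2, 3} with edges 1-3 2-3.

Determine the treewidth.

1

A width-1 tree decomposition is:
Bags: B1 = {2, 3}  B2 = {1, 3}
Tree: B1–B2
Each bag holds 2 vertices, so the decomposition has width 1, which upper-bounds the treewidth. G has an edge, so its treewidth is at least 1. Combining the bounds, tw(G) = 1.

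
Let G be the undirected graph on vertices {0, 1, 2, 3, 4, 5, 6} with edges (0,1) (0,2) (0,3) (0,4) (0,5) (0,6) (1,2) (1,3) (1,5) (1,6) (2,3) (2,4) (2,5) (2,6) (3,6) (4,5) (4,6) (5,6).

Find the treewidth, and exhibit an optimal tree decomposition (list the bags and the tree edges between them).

Each bag holds 5 vertices, so the decomposition has width 4, which upper-bounds the treewidth. Conversely, {0, 1, 2, 3, 6} is a clique of size 5, and the vertices of any clique must share a bag in every tree decomposition; so some bag has ≥ 5 vertices and tw(G) ≥ 4. Combining the bounds, tw(G) = 4.

Treewidth 4.
One optimal decomposition is:
Bags: B1 = {0, 2, 4, 5, 6}  B2 = {0, 1, 2, 5, 6}  B3 = {0, 1, 2, 3, 6}
Tree: B1–B2, B2–B3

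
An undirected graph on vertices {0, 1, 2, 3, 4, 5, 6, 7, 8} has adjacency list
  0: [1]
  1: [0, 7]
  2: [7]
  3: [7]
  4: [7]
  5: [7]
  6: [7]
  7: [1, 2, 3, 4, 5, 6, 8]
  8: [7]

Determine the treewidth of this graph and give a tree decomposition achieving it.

Each bag holds 2 vertices, so the decomposition has width 1, which upper-bounds the treewidth. G has an edge, so its treewidth is at least 1. Combining the bounds, tw(G) = 1.

Treewidth 1.
One optimal decomposition is:
Bags: B1 = {1, 7}  B2 = {3, 7}  B3 = {7, 8}  B4 = {2, 7}  B5 = {4, 7}  B6 = {0, 1}  B7 = {6, 7}  B8 = {5, 7}
Tree: B1–B2, B2–B3, B2–B4, B3–B5, B1–B6, B2–B7, B1–B8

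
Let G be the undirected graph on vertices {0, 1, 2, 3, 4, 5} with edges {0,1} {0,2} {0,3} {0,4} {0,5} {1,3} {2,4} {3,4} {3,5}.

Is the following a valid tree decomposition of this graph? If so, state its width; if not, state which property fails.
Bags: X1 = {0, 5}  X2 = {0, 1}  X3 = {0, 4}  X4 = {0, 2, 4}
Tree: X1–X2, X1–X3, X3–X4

A tree decomposition must satisfy three properties: every vertex lies in some bag; for every edge, both endpoints lie together in some bag; and for every vertex, the bags containing it form a connected subtree. Here vertex 3 appears in no bag, so the decomposition is invalid.

No — vertex 3 appears in no bag.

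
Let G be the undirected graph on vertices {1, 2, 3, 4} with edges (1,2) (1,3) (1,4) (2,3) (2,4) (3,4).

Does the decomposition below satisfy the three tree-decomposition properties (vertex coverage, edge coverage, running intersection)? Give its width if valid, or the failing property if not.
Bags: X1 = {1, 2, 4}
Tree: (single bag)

A tree decomposition must satisfy three properties: every vertex lies in some bag; for every edge, both endpoints lie together in some bag; and for every vertex, the bags containing it form a connected subtree. Here vertex 3 appears in no bag, so the decomposition is invalid.

No — vertex 3 appears in no bag.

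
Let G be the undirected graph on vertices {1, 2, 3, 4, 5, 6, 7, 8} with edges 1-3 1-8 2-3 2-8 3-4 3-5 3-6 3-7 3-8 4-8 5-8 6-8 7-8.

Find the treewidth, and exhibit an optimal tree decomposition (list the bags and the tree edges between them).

Treewidth 2.
One such decomposition:
Bags: B1 = {3, 7, 8}  B2 = {1, 3, 8}  B3 = {3, 6, 8}  B4 = {3, 4, 8}  B5 = {3, 5, 8}  B6 = {2, 3, 8}
Tree: B1–B2, B2–B3, B2–B4, B1–B5, B2–B6

Every bag has size at most 3, so the width is 3 − 1 = 2 and tw(G) ≤ 2. On the other hand G contains the 3-clique {1, 3, 8}. A clique must lie in a single bag of any decomposition, so no decomposition can have width below 2. The upper and lower bounds meet at 2, so that is the treewidth.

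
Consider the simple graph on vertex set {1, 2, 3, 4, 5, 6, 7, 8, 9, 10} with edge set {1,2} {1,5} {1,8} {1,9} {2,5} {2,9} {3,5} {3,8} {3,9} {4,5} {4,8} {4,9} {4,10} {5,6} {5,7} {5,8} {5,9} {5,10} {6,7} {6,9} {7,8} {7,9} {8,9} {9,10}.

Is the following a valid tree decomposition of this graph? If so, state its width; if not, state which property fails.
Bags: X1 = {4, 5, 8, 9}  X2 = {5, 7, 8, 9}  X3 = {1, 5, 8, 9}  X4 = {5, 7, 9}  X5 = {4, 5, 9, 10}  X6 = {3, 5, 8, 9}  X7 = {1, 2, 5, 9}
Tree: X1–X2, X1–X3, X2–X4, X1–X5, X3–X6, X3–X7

A tree decomposition must satisfy three properties: every vertex lies in some bag; for every edge, both endpoints lie together in some bag; and for every vertex, the bags containing it form a connected subtree. Here vertex 6 appears in no bag, so the decomposition is invalid.

No — vertex 6 appears in no bag.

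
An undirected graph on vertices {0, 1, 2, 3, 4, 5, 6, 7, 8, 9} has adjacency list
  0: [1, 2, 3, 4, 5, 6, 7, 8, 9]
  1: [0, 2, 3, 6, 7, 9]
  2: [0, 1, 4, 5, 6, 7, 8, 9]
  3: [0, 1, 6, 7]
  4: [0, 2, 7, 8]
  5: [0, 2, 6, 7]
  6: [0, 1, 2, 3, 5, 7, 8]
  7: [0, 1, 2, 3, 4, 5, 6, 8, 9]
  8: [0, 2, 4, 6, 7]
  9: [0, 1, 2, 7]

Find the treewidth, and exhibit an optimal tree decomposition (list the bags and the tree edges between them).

Treewidth 4.
Bags: B1 = {0, 1, 2, 7, 9}  B2 = {0, 1, 2, 6, 7}  B3 = {0, 2, 5, 6, 7}  B4 = {0, 2, 6, 7, 8}  B5 = {0, 1, 3, 6, 7}  B6 = {0, 2, 4, 7, 8}
Tree: B1–B2, B2–B3, B2–B4, B2–B5, B4–B6

Each bag holds 5 vertices, so the decomposition has width 4, which upper-bounds the treewidth. On the other hand G contains the 5-clique {0, 1, 2, 7, 9}. A clique must lie in a single bag of any decomposition, so no decomposition can have width below 4. Hence tw(G) = 4 exactly.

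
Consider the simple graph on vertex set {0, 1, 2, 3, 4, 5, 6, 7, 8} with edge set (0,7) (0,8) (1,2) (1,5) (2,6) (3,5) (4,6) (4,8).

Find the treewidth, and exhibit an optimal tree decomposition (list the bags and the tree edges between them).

Treewidth 1.
One optimal decomposition is:
Bags: B1 = {0, 7}  B2 = {0, 8}  B3 = {4, 8}  B4 = {4, 6}  B5 = {2, 6}  B6 = {1, 2}  B7 = {1, 5}  B8 = {3, 5}
Tree: B1–B2, B2–B3, B3–B4, B4–B5, B5–B6, B6–B7, B7–B8

Every bag has size at most 2, so the width is 2 − 1 = 1 and tw(G) ≤ 1. Since G has at least one edge (e.g. 7–0), it is not an edgeless graph, so tw(G) ≥ 1. Therefore the treewidth is 1.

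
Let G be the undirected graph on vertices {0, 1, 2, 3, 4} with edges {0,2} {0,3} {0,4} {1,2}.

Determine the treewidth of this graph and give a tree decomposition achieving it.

Each bag holds 2 vertices, so the decomposition has width 1, which upper-bounds the treewidth. Any graph with an edge has treewidth ≥ 1, and G has the edge 4–0. The upper and lower bounds meet at 1, so that is the treewidth.

Treewidth 1.
Bags: B1 = {0, 4}  B2 = {0, 3}  B3 = {0, 2}  B4 = {1, 2}
Tree: B1–B2, B2–B3, B3–B4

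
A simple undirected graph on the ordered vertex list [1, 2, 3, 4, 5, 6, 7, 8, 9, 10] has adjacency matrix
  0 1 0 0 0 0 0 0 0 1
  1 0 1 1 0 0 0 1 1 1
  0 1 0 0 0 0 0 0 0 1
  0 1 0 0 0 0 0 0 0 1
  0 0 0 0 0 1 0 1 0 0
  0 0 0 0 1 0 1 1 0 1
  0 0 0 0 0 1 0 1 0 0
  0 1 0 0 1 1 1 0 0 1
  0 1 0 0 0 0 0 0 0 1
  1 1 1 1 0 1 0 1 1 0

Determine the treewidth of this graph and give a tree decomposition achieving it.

Treewidth 2.
One such decomposition:
Bags: B1 = {6, 8, 10}  B2 = {5, 6, 8}  B3 = {2, 8, 10}  B4 = {1, 2, 10}  B5 = {2, 3, 10}  B6 = {6, 7, 8}  B7 = {2, 4, 10}  B8 = {2, 9, 10}
Tree: B1–B2, B1–B3, B3–B4, B4–B5, B1–B6, B4–B7, B4–B8

The largest bag has 3 vertices, giving width 2; this decomposition certifies tw(G) ≤ 2. On the other hand G contains the 3-clique {1, 2, 10}. A clique must lie in a single bag of any decomposition, so no decomposition can have width below 2. The upper and lower bounds meet at 2, so that is the treewidth.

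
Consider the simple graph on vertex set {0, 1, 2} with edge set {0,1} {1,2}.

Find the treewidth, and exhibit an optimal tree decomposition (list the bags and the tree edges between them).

The largest bag has 2 vertices, giving width 1; this decomposition certifies tw(G) ≤ 1. Any graph with an edge has treewidth ≥ 1, and G has the edge 2–1. The upper and lower bounds meet at 1, so that is the treewidth.

Treewidth 1.
One optimal decomposition is:
Bags: B1 = {1, 2}  B2 = {0, 1}
Tree: B1–B2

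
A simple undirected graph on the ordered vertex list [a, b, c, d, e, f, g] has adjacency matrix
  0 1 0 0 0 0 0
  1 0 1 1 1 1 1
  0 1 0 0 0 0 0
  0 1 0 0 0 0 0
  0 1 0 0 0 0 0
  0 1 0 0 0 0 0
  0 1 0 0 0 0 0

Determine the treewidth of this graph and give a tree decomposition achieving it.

Treewidth 1.
One optimal decomposition is:
Bags: B1 = {b, d}  B2 = {b, e}  B3 = {b, c}  B4 = {b, g}  B5 = {a, b}  B6 = {b, f}
Tree: B1–B2, B2–B3, B3–B4, B1–B5, B2–B6

The largest bag has 2 vertices, giving width 1; this decomposition certifies tw(G) ≤ 1. Since G has at least one edge (e.g. b–d), it is not an edgeless graph, so tw(G) ≥ 1. Hence tw(G) = 1 exactly.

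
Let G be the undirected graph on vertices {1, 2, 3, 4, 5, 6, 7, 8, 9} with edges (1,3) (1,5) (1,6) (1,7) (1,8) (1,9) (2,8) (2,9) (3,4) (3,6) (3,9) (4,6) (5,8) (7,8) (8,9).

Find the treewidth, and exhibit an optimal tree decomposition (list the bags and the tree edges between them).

Treewidth 2.
One optimal decomposition is:
Bags: B1 = {1, 8, 9}  B2 = {2, 8, 9}  B3 = {1, 3, 9}  B4 = {1, 5, 8}  B5 = {1, 7, 8}  B6 = {1, 3, 6}  B7 = {3, 4, 6}
Tree: B1–B2, B1–B3, B1–B4, B4–B5, B3–B6, B6–B7

Every bag has size at most 3, so the width is 3 − 1 = 2 and tw(G) ≤ 2. On the other hand G contains the 3-clique {1, 8, 9}. A clique must lie in a single bag of any decomposition, so no decomposition can have width below 2. Therefore the treewidth is 2.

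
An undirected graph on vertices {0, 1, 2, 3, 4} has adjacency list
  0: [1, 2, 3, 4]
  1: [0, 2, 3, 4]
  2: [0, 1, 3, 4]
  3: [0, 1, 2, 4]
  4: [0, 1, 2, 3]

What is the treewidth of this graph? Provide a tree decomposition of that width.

Treewidth 4.
One optimal decomposition is:
Bags: B1 = {0, 1, 2, 3, 4}
Tree: (single bag)

With just one bag of size 5, the width is 5 − 1 = 4, so tw(G) ≤ 4. Conversely, {0, 1, 2, 3, 4} is a clique of size 5, and the vertices of any clique must share a bag in every tree decomposition; so some bag has ≥ 5 vertices and tw(G) ≥ 4. The upper and lower bounds meet at 4, so that is the treewidth.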